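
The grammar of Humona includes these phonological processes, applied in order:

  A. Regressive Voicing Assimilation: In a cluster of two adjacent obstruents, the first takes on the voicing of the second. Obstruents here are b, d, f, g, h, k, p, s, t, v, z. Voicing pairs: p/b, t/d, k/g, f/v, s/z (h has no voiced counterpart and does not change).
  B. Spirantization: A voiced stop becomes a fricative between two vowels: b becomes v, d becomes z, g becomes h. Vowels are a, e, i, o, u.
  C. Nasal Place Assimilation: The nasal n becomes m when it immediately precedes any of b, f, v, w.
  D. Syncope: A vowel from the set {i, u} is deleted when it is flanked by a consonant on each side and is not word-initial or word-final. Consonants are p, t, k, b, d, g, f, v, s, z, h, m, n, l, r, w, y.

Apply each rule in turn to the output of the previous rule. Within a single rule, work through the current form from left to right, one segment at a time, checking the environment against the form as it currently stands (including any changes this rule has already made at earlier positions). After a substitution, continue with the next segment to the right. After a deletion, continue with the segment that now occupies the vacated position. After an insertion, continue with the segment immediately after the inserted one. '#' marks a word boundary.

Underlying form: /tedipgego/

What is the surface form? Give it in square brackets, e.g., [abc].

[tezbgeho]

A Regressive Voicing Assimilation: [tedipgego] → [tedibgego]
B Spirantization: [tedibgego] → [tezibgeho]
C Nasal Place Assimilation: no change — [tezibgeho]
D Syncope: [tezibgeho] → [tezbgeho]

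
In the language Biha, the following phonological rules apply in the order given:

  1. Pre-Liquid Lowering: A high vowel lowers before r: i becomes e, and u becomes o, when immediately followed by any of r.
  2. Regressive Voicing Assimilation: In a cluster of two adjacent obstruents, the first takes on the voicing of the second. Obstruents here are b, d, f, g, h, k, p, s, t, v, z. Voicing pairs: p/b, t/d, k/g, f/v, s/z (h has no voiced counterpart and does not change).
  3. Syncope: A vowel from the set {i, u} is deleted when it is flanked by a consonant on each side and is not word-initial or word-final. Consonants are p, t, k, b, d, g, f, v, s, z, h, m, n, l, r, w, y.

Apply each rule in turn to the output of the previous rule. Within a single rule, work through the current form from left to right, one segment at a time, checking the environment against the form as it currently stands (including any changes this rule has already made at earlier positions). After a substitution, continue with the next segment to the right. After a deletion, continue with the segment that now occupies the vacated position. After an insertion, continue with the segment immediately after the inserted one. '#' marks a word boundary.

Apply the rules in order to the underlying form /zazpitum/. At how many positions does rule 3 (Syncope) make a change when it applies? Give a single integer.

1 Pre-Liquid Lowering: no change — [zazpitum]
2 Regressive Voicing Assimilation: [zazpitum] → [zaspitum]
3 Syncope: [zaspitum] → [zasptm]
Rule 3 changed 2 position(s).

2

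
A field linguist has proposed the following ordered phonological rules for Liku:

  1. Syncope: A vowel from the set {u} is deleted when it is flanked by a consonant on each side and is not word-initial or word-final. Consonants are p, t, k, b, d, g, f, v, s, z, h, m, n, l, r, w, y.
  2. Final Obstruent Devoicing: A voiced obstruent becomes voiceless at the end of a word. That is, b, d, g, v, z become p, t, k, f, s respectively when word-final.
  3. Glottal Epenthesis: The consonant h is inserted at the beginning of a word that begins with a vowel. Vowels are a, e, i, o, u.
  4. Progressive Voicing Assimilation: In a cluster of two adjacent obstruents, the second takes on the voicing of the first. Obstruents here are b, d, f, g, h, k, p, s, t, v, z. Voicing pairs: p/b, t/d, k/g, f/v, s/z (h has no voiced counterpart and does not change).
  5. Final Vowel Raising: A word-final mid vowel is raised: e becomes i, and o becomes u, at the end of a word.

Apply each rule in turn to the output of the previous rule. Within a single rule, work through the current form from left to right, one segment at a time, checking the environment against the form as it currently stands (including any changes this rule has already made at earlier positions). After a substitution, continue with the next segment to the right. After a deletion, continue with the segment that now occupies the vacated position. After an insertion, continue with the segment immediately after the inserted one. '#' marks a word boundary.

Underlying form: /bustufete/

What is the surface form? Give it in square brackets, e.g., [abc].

1 Syncope: [bustufete] → [bstfete]
2 Final Obstruent Devoicing: no change — [bstfete]
3 Glottal Epenthesis: no change — [bstfete]
4 Progressive Voicing Assimilation: [bstfete] → [bzdvete]
5 Final Vowel Raising: [bzdvete] → [bzdveti]

[bzdveti]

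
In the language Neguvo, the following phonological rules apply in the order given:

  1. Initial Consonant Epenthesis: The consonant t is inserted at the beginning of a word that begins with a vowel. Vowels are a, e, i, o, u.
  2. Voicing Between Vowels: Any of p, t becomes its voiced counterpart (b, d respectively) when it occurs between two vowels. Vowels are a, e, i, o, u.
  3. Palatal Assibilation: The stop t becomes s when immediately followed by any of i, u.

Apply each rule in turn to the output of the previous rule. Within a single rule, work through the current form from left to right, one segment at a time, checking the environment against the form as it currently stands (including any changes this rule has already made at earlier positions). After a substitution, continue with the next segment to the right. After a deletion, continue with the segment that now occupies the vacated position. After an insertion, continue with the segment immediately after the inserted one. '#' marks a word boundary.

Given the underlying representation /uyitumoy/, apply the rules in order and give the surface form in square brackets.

[suyidumoy]

1 Initial Consonant Epenthesis: [uyitumoy] → [tuyitumoy]
2 Voicing Between Vowels: [tuyitumoy] → [tuyidumoy]
3 Palatal Assibilation: [tuyidumoy] → [suyidumoy]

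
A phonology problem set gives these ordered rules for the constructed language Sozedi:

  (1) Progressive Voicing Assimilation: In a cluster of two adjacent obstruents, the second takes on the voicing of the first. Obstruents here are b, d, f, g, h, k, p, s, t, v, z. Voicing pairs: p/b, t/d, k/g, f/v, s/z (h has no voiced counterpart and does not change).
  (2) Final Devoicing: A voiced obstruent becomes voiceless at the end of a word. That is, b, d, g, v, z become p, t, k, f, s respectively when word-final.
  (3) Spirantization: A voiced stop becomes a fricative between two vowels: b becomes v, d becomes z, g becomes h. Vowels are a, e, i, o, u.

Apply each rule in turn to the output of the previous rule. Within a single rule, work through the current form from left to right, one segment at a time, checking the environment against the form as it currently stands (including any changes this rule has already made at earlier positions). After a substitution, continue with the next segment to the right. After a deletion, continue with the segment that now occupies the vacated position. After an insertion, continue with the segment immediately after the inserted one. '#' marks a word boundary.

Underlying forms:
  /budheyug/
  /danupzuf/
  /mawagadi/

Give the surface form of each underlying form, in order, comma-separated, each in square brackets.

[budheyuk], [danupsuf], [mawahazi]

/budheyug/:
  (1) Progressive Voicing Assimilation: no change — [budheyug]
  (2) Final Devoicing: [budheyug] → [budheyuk]
  (3) Spirantization: no change — [budheyuk]
/danupzuf/:
  (1) Progressive Voicing Assimilation: [danupzuf] → [danupsuf]
  (2) Final Devoicing: no change — [danupsuf]
  (3) Spirantization: no change — [danupsuf]
/mawagadi/:
  (1) Progressive Voicing Assimilation: no change — [mawagadi]
  (2) Final Devoicing: no change — [mawagadi]
  (3) Spirantization: [mawagadi] → [mawahazi]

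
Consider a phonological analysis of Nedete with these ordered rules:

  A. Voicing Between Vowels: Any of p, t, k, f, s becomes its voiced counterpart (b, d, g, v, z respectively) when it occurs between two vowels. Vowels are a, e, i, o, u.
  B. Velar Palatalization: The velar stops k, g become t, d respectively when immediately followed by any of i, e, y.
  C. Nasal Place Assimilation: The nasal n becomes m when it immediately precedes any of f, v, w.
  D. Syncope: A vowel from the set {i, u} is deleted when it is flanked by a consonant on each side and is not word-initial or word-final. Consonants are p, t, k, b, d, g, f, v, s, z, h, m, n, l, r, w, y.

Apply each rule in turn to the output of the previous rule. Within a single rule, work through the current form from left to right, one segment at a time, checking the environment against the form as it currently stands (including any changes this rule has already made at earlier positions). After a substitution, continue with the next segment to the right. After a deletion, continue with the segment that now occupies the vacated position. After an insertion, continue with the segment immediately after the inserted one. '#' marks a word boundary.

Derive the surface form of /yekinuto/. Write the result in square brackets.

A Voicing Between Vowels: [yekinuto] → [yeginudo]
B Velar Palatalization: [yeginudo] → [yedinudo]
C Nasal Place Assimilation: no change — [yedinudo]
D Syncope: [yedinudo] → [yedndo]

[yedndo]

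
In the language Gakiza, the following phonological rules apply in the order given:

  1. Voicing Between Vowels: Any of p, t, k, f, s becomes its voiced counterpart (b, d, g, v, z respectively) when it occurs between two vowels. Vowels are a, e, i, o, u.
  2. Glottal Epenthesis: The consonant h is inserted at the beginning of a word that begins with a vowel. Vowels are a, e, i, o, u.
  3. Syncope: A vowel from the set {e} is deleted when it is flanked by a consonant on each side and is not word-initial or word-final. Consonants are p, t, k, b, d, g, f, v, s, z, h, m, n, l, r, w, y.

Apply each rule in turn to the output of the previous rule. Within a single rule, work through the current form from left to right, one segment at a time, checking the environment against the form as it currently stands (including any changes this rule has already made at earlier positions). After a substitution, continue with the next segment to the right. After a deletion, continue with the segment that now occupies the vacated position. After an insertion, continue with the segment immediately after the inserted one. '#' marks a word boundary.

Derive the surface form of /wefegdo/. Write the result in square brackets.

[wvgdo]

1 Voicing Between Vowels: [wefegdo] → [wevegdo]
2 Glottal Epenthesis: no change — [wevegdo]
3 Syncope: [wevegdo] → [wvgdo]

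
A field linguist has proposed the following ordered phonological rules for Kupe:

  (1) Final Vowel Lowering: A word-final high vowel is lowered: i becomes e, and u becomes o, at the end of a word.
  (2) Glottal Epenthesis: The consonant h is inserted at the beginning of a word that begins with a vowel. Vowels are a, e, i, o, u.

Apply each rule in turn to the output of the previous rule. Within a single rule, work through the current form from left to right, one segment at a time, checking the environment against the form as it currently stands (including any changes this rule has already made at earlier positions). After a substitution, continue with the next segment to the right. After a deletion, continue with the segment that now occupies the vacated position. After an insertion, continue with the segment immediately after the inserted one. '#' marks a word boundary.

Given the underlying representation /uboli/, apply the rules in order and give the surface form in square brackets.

[hubole]

(1) Final Vowel Lowering: [uboli] → [ubole]
(2) Glottal Epenthesis: [ubole] → [hubole]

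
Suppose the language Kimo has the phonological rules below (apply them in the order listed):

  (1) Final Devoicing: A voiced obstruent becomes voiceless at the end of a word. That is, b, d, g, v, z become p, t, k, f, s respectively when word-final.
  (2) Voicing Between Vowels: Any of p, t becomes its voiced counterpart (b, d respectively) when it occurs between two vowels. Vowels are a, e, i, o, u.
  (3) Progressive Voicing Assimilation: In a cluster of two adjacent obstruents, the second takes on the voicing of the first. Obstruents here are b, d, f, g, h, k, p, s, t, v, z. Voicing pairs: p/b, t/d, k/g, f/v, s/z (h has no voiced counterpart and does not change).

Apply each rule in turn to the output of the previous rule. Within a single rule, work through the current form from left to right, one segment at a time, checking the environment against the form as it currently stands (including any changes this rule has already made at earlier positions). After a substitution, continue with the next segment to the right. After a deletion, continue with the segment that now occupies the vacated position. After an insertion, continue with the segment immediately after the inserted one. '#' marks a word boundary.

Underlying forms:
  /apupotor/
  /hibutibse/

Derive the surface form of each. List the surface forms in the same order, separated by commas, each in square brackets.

[abubodor], [hibudibze]

/apupotor/:
  (1) Final Devoicing: no change — [apupotor]
  (2) Voicing Between Vowels: [apupotor] → [abubodor]
  (3) Progressive Voicing Assimilation: no change — [abubodor]
/hibutibse/:
  (1) Final Devoicing: no change — [hibutibse]
  (2) Voicing Between Vowels: [hibutibse] → [hibudibse]
  (3) Progressive Voicing Assimilation: [hibudibse] → [hibudibze]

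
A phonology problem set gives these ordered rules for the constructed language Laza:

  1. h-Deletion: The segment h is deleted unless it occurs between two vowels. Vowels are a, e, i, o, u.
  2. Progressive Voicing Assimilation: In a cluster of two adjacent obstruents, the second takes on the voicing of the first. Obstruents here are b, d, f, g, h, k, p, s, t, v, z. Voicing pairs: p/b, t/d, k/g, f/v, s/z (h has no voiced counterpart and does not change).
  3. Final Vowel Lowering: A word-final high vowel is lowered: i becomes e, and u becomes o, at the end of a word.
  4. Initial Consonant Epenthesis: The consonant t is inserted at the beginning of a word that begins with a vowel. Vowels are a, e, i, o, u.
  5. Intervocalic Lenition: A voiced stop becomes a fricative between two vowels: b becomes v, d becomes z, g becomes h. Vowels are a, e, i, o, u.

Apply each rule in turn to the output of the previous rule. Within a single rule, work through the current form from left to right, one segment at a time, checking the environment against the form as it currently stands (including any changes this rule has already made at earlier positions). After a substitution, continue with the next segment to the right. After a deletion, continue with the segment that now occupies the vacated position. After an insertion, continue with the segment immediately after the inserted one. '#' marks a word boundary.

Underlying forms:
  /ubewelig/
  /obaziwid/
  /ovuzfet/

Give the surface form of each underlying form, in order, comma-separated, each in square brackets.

[tuvewelig], [tovaziwid], [tovuzvet]

/ubewelig/:
  1 h-Deletion: no change — [ubewelig]
  2 Progressive Voicing Assimilation: no change — [ubewelig]
  3 Final Vowel Lowering: no change — [ubewelig]
  4 Initial Consonant Epenthesis: [ubewelig] → [tubewelig]
  5 Intervocalic Lenition: [tubewelig] → [tuvewelig]
/obaziwid/:
  1 h-Deletion: no change — [obaziwid]
  2 Progressive Voicing Assimilation: no change — [obaziwid]
  3 Final Vowel Lowering: no change — [obaziwid]
  4 Initial Consonant Epenthesis: [obaziwid] → [tobaziwid]
  5 Intervocalic Lenition: [tobaziwid] → [tovaziwid]
/ovuzfet/:
  1 h-Deletion: no change — [ovuzfet]
  2 Progressive Voicing Assimilation: [ovuzfet] → [ovuzvet]
  3 Final Vowel Lowering: no change — [ovuzvet]
  4 Initial Consonant Epenthesis: [ovuzvet] → [tovuzvet]
  5 Intervocalic Lenition: no change — [tovuzvet]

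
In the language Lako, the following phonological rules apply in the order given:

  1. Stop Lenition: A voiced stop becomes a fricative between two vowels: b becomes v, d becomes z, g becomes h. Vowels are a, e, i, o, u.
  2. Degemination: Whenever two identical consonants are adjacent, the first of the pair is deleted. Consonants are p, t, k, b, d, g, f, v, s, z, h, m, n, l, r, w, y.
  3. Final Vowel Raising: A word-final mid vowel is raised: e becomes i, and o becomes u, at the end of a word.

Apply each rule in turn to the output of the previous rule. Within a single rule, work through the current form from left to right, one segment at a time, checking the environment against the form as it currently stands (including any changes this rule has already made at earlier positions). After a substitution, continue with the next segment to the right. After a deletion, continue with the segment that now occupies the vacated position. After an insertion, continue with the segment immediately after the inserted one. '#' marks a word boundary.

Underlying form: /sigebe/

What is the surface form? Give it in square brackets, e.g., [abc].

[sihevi]

1 Stop Lenition: [sigebe] → [siheve]
2 Degemination: no change — [siheve]
3 Final Vowel Raising: [siheve] → [sihevi]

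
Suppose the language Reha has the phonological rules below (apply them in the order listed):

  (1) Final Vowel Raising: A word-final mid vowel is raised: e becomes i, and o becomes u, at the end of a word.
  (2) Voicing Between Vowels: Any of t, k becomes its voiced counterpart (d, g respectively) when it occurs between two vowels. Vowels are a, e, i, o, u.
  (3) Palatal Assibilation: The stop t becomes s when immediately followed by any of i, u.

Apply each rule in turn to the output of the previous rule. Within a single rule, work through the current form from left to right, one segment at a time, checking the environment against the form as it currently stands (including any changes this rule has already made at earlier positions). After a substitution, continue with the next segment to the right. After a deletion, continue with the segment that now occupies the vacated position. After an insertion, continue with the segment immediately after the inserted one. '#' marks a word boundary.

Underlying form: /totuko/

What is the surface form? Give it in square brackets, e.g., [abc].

(1) Final Vowel Raising: [totuko] → [totuku]
(2) Voicing Between Vowels: [totuku] → [todugu]
(3) Palatal Assibilation: no change — [todugu]

[todugu]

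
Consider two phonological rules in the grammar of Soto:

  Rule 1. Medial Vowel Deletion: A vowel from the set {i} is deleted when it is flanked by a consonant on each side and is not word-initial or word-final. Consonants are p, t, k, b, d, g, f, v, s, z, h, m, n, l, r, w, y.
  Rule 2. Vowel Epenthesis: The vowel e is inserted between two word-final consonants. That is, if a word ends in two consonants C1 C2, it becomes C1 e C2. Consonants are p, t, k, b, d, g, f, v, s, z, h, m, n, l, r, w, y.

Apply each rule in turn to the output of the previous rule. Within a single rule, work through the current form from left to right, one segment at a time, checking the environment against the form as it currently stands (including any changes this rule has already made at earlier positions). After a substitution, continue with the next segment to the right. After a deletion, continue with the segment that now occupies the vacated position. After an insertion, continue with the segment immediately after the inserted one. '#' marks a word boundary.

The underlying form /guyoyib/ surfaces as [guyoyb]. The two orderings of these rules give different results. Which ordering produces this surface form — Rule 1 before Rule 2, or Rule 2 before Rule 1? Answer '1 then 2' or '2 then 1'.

Order 1 then 2:
  1 Medial Vowel Deletion: [guyoyib] → [guyoyb]
  2 Vowel Epenthesis: [guyoyb] → [guyoyeb]
  result: [guyoyeb]
Order 2 then 1:
  2 Vowel Epenthesis: no change — [guyoyib]
  1 Medial Vowel Deletion: [guyoyib] → [guyoyb]
  result: [guyoyb]

2 then 1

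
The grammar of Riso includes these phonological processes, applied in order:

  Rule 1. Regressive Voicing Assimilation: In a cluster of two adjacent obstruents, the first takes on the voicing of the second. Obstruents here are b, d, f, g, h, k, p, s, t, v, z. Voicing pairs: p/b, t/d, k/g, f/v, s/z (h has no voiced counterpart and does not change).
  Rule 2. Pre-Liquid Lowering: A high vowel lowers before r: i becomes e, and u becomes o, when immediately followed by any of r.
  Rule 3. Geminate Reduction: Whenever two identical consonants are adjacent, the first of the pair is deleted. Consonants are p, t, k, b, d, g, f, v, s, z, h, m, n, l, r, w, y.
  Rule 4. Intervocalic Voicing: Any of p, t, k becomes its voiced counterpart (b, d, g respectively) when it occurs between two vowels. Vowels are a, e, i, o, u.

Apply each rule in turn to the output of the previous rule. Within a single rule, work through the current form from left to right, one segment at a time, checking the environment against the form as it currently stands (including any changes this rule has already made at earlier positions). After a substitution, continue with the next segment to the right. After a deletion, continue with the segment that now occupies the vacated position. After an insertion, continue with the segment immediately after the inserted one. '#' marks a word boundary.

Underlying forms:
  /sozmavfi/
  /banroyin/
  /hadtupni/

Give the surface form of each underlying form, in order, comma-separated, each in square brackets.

/sozmavfi/:
  Rule 1 Regressive Voicing Assimilation: [sozmavfi] → [sozmaffi]
  Rule 2 Pre-Liquid Lowering: no change — [sozmaffi]
  Rule 3 Geminate Reduction: [sozmaffi] → [sozmafi]
  Rule 4 Intervocalic Voicing: no change — [sozmafi]
/banroyin/:
  Rule 1 Regressive Voicing Assimilation: no change — [banroyin]
  Rule 2 Pre-Liquid Lowering: no change — [banroyin]
  Rule 3 Geminate Reduction: no change — [banroyin]
  Rule 4 Intervocalic Voicing: no change — [banroyin]
/hadtupni/:
  Rule 1 Regressive Voicing Assimilation: [hadtupni] → [hattupni]
  Rule 2 Pre-Liquid Lowering: no change — [hattupni]
  Rule 3 Geminate Reduction: [hattupni] → [hatupni]
  Rule 4 Intervocalic Voicing: [hatupni] → [hadupni]

[sozmafi], [banroyin], [hadupni]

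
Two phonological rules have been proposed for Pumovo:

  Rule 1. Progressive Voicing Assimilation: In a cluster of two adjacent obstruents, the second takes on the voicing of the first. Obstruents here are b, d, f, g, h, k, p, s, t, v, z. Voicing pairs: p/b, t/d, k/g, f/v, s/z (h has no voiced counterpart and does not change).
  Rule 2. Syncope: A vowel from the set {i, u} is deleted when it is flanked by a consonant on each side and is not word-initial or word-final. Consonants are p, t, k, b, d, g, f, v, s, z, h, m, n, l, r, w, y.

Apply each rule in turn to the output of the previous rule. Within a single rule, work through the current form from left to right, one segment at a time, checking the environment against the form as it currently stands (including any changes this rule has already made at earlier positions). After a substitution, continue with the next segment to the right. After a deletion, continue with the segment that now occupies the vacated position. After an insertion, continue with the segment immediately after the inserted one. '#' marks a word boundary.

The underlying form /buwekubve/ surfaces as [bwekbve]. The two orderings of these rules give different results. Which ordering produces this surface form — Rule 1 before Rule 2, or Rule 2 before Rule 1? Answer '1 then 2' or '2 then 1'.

1 then 2

Order 1 then 2:
  1 Progressive Voicing Assimilation: no change — [buwekubve]
  2 Syncope: [buwekubve] → [bwekbve]
  result: [bwekbve]
Order 2 then 1:
  2 Syncope: [buwekubve] → [bwekbve]
  1 Progressive Voicing Assimilation: [bwekbve] → [bwekpfe]
  result: [bwekpfe]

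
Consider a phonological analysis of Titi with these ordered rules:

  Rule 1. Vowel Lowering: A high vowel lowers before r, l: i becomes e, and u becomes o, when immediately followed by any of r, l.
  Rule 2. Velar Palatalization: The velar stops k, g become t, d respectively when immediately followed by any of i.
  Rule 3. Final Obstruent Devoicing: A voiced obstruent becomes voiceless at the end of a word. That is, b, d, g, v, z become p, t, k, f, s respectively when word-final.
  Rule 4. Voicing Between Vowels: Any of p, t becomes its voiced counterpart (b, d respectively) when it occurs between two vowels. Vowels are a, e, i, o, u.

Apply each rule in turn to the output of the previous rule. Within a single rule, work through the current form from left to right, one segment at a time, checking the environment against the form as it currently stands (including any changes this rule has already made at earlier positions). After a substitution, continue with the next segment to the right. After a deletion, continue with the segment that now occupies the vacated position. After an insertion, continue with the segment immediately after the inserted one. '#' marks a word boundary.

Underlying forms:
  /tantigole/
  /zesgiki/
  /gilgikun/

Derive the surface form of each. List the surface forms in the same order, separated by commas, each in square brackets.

[tantigole], [zesdidi], [geldikun]

/tantigole/:
  Rule 1 Vowel Lowering: no change — [tantigole]
  Rule 2 Velar Palatalization: no change — [tantigole]
  Rule 3 Final Obstruent Devoicing: no change — [tantigole]
  Rule 4 Voicing Between Vowels: no change — [tantigole]
/zesgiki/:
  Rule 1 Vowel Lowering: no change — [zesgiki]
  Rule 2 Velar Palatalization: [zesgiki] → [zesditi]
  Rule 3 Final Obstruent Devoicing: no change — [zesditi]
  Rule 4 Voicing Between Vowels: [zesditi] → [zesdidi]
/gilgikun/:
  Rule 1 Vowel Lowering: [gilgikun] → [gelgikun]
  Rule 2 Velar Palatalization: [gelgikun] → [geldikun]
  Rule 3 Final Obstruent Devoicing: no change — [geldikun]
  Rule 4 Voicing Between Vowels: no change — [geldikun]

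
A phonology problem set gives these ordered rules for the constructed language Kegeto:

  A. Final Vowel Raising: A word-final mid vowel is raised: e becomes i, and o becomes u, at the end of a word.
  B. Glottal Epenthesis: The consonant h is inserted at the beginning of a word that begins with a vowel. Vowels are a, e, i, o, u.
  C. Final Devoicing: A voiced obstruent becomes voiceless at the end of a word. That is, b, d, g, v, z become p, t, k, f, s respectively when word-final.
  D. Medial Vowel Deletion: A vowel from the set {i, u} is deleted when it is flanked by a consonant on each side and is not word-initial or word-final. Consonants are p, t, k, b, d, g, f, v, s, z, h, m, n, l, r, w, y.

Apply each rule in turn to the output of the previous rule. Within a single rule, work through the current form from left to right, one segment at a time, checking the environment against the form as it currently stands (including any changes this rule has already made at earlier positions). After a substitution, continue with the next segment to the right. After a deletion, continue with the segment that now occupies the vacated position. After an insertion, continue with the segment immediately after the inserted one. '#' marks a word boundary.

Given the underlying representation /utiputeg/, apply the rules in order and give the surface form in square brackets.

A Final Vowel Raising: no change — [utiputeg]
B Glottal Epenthesis: [utiputeg] → [hutiputeg]
C Final Devoicing: [hutiputeg] → [hutiputek]
D Medial Vowel Deletion: [hutiputek] → [htptek]

[htptek]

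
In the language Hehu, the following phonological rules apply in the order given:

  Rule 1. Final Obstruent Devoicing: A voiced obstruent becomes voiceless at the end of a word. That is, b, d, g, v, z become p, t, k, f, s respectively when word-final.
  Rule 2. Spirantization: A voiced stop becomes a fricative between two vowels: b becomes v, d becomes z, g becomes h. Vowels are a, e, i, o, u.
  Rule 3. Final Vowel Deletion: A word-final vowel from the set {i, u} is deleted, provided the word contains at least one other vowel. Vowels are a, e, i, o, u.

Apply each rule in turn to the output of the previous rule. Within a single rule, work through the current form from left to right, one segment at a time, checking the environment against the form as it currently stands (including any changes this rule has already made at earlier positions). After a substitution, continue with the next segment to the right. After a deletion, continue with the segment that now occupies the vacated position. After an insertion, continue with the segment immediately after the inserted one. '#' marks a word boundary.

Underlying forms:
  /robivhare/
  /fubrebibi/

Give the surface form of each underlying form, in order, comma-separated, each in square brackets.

/robivhare/:
  Rule 1 Final Obstruent Devoicing: no change — [robivhare]
  Rule 2 Spirantization: [robivhare] → [rovivhare]
  Rule 3 Final Vowel Deletion: no change — [rovivhare]
/fubrebibi/:
  Rule 1 Final Obstruent Devoicing: no change — [fubrebibi]
  Rule 2 Spirantization: [fubrebibi] → [fubrevivi]
  Rule 3 Final Vowel Deletion: [fubrevivi] → [fubreviv]

[rovivhare], [fubreviv]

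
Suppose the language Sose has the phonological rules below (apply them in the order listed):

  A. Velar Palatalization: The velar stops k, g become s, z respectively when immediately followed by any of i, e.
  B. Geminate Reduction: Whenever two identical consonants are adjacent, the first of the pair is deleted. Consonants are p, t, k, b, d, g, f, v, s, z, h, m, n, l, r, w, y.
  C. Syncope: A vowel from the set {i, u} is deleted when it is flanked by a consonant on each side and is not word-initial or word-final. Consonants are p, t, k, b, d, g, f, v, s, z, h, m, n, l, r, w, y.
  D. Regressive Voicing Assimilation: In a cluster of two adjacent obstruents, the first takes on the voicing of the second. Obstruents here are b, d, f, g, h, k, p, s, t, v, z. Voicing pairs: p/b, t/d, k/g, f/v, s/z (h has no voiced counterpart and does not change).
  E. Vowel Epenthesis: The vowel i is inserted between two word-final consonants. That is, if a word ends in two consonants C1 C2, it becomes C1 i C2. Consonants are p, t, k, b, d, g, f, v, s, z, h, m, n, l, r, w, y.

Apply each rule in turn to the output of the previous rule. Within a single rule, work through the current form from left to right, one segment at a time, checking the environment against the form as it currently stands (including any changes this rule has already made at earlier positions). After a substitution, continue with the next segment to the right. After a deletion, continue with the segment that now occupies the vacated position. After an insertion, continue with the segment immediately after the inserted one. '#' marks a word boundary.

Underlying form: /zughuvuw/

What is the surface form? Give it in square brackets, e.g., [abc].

[zkhviw]

A Velar Palatalization: no change — [zughuvuw]
B Geminate Reduction: no change — [zughuvuw]
C Syncope: [zughuvuw] → [zghvw]
D Regressive Voicing Assimilation: [zghvw] → [zkhvw]
E Vowel Epenthesis: [zkhvw] → [zkhviw]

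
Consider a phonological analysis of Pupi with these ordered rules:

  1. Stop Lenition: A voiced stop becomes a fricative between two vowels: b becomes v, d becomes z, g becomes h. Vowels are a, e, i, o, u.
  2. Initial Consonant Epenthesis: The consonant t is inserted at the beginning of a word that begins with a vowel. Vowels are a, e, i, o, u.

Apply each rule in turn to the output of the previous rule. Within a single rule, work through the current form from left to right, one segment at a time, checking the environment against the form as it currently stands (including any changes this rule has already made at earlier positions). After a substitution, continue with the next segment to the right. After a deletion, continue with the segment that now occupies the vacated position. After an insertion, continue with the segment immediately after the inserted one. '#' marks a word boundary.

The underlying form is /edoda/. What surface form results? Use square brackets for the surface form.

[tezoza]

1 Stop Lenition: [edoda] → [ezoza]
2 Initial Consonant Epenthesis: [ezoza] → [tezoza]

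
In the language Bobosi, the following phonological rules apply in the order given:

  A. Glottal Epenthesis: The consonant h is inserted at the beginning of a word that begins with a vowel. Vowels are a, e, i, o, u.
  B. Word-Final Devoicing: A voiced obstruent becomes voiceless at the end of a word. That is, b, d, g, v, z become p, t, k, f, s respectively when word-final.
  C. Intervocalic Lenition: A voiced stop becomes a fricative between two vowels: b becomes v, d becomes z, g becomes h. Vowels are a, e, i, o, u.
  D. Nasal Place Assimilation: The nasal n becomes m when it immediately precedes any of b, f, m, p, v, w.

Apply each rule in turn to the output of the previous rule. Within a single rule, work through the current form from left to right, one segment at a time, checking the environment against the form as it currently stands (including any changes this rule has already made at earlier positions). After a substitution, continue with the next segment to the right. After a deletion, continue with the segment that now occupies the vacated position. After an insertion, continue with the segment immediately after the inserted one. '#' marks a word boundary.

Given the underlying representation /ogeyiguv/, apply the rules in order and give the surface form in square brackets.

[hoheyihuf]

A Glottal Epenthesis: [ogeyiguv] → [hogeyiguv]
B Word-Final Devoicing: [hogeyiguv] → [hogeyiguf]
C Intervocalic Lenition: [hogeyiguf] → [hoheyihuf]
D Nasal Place Assimilation: no change — [hoheyihuf]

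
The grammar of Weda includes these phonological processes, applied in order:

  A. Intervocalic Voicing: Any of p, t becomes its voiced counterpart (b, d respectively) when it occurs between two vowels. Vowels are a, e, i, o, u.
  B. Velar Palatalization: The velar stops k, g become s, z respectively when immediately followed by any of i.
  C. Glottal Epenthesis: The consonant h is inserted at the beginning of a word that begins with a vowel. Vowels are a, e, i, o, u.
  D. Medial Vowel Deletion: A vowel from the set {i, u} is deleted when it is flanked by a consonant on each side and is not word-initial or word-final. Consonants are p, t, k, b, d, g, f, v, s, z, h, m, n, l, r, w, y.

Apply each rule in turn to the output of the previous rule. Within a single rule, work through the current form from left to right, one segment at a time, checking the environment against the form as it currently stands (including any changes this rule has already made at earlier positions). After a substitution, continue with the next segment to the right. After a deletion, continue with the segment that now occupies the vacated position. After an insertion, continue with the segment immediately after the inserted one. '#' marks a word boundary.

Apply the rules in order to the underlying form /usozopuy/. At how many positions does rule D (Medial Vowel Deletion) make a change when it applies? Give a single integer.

A Intervocalic Voicing: [usozopuy] → [usozobuy]
B Velar Palatalization: no change — [usozobuy]
C Glottal Epenthesis: [usozobuy] → [husozobuy]
D Medial Vowel Deletion: [husozobuy] → [hsozoby]
Rule D changed 2 position(s).

2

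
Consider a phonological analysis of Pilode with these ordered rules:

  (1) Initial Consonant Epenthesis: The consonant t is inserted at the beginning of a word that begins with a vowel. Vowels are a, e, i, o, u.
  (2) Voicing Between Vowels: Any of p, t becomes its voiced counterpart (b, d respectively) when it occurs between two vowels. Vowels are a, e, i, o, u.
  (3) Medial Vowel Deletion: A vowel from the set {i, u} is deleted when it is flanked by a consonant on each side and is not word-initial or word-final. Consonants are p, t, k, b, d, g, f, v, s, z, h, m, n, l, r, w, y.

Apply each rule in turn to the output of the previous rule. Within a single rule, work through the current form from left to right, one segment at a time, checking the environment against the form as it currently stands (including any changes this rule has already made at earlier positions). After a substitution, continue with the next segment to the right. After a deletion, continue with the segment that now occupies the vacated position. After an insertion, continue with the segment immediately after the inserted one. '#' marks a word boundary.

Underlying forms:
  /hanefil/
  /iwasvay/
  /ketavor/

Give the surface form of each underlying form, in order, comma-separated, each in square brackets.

/hanefil/:
  (1) Initial Consonant Epenthesis: no change — [hanefil]
  (2) Voicing Between Vowels: no change — [hanefil]
  (3) Medial Vowel Deletion: [hanefil] → [hanefl]
/iwasvay/:
  (1) Initial Consonant Epenthesis: [iwasvay] → [tiwasvay]
  (2) Voicing Between Vowels: no change — [tiwasvay]
  (3) Medial Vowel Deletion: [tiwasvay] → [twasvay]
/ketavor/:
  (1) Initial Consonant Epenthesis: no change — [ketavor]
  (2) Voicing Between Vowels: [ketavor] → [kedavor]
  (3) Medial Vowel Deletion: no change — [kedavor]

[hanefl], [twasvay], [kedavor]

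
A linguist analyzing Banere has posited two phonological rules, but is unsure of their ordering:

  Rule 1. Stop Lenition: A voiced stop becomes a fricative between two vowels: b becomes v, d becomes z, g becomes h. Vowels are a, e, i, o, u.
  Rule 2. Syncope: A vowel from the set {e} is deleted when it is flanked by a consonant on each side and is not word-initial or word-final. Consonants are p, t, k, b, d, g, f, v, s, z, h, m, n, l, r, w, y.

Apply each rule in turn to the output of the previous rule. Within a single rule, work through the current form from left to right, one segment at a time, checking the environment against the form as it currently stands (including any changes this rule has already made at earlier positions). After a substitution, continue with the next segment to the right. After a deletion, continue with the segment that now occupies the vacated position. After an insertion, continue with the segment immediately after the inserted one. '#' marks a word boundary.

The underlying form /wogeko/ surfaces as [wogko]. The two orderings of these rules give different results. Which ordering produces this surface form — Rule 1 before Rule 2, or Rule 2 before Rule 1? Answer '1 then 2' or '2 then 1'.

Order 1 then 2:
  1 Stop Lenition: [wogeko] → [woheko]
  2 Syncope: [woheko] → [wohko]
  result: [wohko]
Order 2 then 1:
  2 Syncope: [wogeko] → [wogko]
  1 Stop Lenition: no change — [wogko]
  result: [wogko]

2 then 1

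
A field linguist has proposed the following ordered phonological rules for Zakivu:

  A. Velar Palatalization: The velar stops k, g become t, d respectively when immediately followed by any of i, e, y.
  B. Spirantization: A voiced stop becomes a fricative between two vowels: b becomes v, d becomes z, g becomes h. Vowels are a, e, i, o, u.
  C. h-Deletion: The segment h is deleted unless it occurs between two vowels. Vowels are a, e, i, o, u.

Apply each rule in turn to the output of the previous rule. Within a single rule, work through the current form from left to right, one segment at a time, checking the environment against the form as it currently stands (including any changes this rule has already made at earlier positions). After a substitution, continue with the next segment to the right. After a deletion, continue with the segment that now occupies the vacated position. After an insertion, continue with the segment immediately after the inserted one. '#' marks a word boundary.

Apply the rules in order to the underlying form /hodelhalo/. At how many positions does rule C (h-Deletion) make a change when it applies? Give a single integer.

A Velar Palatalization: no change — [hodelhalo]
B Spirantization: [hodelhalo] → [hozelhalo]
C h-Deletion: [hozelhalo] → [ozelalo]
Rule C changed 2 position(s).

2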